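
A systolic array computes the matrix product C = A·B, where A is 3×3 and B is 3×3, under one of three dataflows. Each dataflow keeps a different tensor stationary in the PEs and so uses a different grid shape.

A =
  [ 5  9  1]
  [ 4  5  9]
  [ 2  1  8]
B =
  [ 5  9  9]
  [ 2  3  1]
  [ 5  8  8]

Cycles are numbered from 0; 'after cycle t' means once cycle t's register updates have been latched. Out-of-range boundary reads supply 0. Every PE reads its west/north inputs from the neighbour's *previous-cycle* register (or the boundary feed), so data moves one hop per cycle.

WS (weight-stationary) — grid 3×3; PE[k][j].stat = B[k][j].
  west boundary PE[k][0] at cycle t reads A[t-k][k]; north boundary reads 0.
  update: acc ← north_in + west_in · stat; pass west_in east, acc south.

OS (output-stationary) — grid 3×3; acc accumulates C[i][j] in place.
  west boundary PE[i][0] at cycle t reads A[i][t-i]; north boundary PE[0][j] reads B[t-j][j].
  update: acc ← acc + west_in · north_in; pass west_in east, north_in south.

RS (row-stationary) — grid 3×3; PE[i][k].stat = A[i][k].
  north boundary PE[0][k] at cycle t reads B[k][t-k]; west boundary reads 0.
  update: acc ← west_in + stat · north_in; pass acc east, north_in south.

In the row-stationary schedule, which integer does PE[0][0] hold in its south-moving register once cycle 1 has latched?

RS 3×3: PE[0][0] cycle-by-cycle (with neighbour feeds):
  cycle 0: PE[0][0] → acc 25, east 25, south 5
  cycle 1: PE[0][0] → acc 45, east 45, south 9

register = 9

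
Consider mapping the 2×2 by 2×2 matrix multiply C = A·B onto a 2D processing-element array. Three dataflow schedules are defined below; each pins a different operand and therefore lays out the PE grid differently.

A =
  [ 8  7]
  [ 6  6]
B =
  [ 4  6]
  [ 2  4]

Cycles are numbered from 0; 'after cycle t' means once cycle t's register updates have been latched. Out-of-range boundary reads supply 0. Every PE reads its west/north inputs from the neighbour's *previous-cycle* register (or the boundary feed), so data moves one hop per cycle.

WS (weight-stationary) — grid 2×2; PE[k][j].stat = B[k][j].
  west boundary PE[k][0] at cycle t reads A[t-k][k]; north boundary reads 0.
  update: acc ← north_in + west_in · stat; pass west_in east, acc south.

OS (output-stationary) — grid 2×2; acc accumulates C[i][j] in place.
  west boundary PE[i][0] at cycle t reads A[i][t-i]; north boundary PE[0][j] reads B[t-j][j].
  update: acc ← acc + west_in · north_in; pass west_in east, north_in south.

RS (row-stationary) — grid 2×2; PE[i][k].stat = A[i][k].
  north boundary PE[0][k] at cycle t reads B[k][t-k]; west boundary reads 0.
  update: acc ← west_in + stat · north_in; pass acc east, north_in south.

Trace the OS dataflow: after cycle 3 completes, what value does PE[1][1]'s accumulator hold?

OS 2×2: PE[1][1] cycle-by-cycle (with neighbour feeds):
  @0  [0,1]  acc 0  |  →0  ↓0
  @0  [1,0]  acc 0  |  →0  ↓0
  @0  [1,1]  acc 0  |  →0  ↓0
  @1  [0,1]  acc 48  |  →8  ↓6
  @1  [1,0]  acc 24  |  →6  ↓4
  @1  [1,1]  acc 0  |  →0  ↓0
  @2  [0,1]  acc 76  |  →7  ↓4
  @2  [1,0]  acc 36  |  →6  ↓2
  @2  [1,1]  acc 36  |  →6  ↓6
  @3  [0,1]  acc 76  |  →0  ↓0
  @3  [1,0]  acc 36  |  →0  ↓0
  @3  [1,1]  acc 60  |  →6  ↓4

PE[1][1].acc = 60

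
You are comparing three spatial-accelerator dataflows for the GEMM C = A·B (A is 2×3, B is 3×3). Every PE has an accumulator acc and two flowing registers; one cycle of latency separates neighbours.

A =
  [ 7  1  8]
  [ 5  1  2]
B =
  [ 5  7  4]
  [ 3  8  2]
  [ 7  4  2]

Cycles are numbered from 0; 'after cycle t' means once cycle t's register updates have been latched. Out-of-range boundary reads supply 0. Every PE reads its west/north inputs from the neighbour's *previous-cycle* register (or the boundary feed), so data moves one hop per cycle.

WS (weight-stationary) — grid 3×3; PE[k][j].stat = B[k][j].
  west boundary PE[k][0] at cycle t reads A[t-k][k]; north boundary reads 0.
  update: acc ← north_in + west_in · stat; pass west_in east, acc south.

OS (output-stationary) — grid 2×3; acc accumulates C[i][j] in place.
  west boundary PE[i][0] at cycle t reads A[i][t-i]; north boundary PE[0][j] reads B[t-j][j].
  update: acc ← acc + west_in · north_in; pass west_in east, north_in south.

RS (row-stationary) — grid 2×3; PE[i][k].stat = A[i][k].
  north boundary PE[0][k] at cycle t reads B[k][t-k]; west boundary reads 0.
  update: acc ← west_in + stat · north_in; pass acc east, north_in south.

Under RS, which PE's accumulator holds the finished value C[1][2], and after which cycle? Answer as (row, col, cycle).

RS — PE[1][2] is where C[1][2] collects:
  step 0 · PE1,2: acc=0; fwd→0 fwd↓0
  step 1 · PE1,2: acc=0; fwd→0 fwd↓0
  step 2 · PE1,2: acc=0; fwd→0 fwd↓0
  step 3 · PE1,2: acc=42; fwd→42 fwd↓7
  step 4 · PE1,2: acc=51; fwd→51 fwd↓4
  step 5 · PE1,2: acc=26; fwd→26 fwd↓2

(row, col, cycle) = (1, 2, 5)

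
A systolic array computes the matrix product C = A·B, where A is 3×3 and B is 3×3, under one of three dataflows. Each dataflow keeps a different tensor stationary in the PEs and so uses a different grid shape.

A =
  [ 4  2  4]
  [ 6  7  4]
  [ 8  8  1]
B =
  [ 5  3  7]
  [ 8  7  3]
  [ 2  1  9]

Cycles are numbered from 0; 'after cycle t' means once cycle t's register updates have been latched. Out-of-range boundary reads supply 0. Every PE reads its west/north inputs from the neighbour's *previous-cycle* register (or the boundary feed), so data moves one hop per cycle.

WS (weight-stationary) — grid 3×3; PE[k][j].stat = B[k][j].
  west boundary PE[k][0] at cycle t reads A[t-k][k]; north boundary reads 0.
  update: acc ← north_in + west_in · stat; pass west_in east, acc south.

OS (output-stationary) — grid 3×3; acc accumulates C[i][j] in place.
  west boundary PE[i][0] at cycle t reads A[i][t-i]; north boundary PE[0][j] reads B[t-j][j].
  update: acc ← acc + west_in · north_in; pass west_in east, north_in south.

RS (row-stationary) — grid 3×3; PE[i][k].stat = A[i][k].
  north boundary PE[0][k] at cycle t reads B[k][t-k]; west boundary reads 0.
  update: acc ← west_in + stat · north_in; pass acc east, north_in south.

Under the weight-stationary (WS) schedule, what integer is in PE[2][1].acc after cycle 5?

PE[2][1].acc = 81

Tracing WS — 3×3 array, target PE[2][1]:
  cycle 0: PE[1][1] → acc 0, east 0, south 0
  cycle 0: PE[2][0] → acc 0, east 0, south 0
  cycle 0: PE[2][1] → acc 0, east 0, south 0
  cycle 1: PE[1][1] → acc 0, east 0, south 0
  cycle 1: PE[2][0] → acc 0, east 0, south 0
  cycle 1: PE[2][1] → acc 0, east 0, south 0
  cycle 2: PE[1][1] → acc 26, east 2, south 26
  cycle 2: PE[2][0] → acc 44, east 4, south 44
  cycle 2: PE[2][1] → acc 0, east 0, south 0
  cycle 3: PE[1][1] → acc 67, east 7, south 67
  cycle 3: PE[2][0] → acc 94, east 4, south 94
  cycle 3: PE[2][1] → acc 30, east 4, south 30
  cycle 4: PE[1][1] → acc 80, east 8, south 80
  cycle 4: PE[2][0] → acc 106, east 1, south 106
  cycle 4: PE[2][1] → acc 71, east 4, south 71
  cycle 5: PE[1][1] → acc 0, east 0, south 0
  cycle 5: PE[2][0] → acc 0, east 0, south 0
  cycle 5: PE[2][1] → acc 81, east 1, south 81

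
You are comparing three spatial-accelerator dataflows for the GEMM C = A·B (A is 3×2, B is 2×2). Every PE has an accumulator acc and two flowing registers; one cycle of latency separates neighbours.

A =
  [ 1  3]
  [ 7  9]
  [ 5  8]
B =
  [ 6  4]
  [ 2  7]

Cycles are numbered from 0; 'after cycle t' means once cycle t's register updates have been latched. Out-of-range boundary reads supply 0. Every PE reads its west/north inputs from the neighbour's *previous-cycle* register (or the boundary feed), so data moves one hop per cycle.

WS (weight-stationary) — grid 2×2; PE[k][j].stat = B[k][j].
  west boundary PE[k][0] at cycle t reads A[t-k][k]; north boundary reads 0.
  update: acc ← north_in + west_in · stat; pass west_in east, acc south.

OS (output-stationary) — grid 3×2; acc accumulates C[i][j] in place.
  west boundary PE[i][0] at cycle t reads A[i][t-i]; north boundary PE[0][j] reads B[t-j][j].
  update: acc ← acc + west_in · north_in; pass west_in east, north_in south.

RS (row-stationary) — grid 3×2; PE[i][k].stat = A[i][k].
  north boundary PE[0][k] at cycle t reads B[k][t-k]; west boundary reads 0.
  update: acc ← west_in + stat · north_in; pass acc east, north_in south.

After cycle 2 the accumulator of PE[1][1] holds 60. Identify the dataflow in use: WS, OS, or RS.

dataflow = RS

WS [2×2] PE[1][1] across cycles:
  cycle 0: PE[1][1] → acc 0, east 0, south 0
  cycle 1: PE[1][1] → acc 0, east 0, south 0
  cycle 2: PE[1][1] → acc 25, east 3, south 25
OS [3×2] PE[1][1] across cycles:
  cycle 0: PE[1][1] → acc 0, east 0, south 0
  cycle 1: PE[1][1] → acc 0, east 0, south 0
  cycle 2: PE[1][1] → acc 28, east 7, south 4
RS [3×2] PE[1][1] across cycles:
  cycle 0: PE[1][1] → acc 0, east 0, south 0
  cycle 1: PE[1][1] → acc 0, east 0, south 0
  cycle 2: PE[1][1] → acc 60, east 60, south 2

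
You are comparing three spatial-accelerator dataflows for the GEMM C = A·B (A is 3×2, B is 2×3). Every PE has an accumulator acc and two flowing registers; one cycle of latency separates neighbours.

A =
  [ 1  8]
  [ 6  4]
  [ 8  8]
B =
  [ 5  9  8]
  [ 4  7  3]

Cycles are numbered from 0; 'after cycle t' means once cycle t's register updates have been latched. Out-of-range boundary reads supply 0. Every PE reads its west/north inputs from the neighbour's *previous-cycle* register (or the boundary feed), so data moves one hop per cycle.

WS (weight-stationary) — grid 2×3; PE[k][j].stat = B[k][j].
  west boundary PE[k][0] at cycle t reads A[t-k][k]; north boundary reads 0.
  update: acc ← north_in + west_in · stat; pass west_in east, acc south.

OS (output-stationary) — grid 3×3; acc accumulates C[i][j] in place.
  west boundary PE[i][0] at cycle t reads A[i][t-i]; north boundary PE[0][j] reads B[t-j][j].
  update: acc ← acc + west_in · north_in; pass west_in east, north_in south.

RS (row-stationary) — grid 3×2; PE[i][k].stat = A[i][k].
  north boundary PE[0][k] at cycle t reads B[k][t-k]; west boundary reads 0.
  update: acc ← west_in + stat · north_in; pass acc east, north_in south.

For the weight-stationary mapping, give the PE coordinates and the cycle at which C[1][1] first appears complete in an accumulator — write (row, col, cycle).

WS — PE[1][1] is where C[1][1] collects:
  cycle 0: PE[1][1] → acc 0, east 0, south 0
  cycle 1: PE[1][1] → acc 0, east 0, south 0
  cycle 2: PE[1][1] → acc 65, east 8, south 65
  cycle 3: PE[1][1] → acc 82, east 4, south 82

(row, col, cycle) = (1, 1, 3)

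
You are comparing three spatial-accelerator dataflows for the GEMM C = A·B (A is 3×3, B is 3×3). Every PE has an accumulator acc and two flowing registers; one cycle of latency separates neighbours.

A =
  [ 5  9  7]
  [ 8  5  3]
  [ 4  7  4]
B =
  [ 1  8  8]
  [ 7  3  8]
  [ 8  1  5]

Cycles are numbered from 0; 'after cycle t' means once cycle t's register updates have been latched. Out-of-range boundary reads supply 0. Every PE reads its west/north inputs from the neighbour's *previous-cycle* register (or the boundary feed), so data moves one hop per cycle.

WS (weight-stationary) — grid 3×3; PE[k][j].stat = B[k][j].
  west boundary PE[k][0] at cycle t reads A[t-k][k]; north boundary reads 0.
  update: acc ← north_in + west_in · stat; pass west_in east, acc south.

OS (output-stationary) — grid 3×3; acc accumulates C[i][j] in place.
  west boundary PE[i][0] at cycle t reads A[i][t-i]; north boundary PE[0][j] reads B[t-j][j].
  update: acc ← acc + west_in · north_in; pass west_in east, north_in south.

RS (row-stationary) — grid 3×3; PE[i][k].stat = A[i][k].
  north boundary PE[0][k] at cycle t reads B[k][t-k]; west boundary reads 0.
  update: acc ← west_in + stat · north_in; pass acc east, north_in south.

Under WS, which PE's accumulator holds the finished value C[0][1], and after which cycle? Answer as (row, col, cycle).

(row, col, cycle) = (2, 1, 3)

WS — PE[2][1] is where C[0][1] collects:
  0: (2,1).acc=0  regs=<0,0>
  1: (2,1).acc=0  regs=<0,0>
  2: (2,1).acc=0  regs=<0,0>
  3: (2,1).acc=74  regs=<7,74>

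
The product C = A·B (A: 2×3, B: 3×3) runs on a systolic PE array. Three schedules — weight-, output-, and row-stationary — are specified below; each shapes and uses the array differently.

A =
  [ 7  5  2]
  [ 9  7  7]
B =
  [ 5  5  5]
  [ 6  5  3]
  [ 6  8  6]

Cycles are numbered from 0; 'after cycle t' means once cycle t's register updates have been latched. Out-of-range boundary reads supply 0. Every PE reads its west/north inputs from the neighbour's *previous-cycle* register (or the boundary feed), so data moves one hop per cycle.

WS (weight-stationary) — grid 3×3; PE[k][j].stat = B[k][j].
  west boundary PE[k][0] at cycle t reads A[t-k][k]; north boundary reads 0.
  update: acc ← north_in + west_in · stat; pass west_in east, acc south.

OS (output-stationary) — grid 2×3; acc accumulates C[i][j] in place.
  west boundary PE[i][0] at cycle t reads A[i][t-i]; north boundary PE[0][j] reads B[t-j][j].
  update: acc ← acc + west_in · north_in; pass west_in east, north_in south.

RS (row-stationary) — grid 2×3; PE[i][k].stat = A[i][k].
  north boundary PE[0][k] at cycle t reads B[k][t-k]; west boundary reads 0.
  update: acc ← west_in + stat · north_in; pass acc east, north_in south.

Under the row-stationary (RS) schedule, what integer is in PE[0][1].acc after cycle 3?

PE[0][1].acc = 50

Tracing RS — 2×3 array, target PE[0][1]:
  [0] (0,0) acc=35 (h:35 v:5)
  [0] (0,1) acc=0 (h:0 v:0)
  [1] (0,0) acc=35 (h:35 v:5)
  [1] (0,1) acc=65 (h:65 v:6)
  [2] (0,0) acc=35 (h:35 v:5)
  [2] (0,1) acc=60 (h:60 v:5)
  [3] (0,0) acc=0 (h:0 v:0)
  [3] (0,1) acc=50 (h:50 v:3)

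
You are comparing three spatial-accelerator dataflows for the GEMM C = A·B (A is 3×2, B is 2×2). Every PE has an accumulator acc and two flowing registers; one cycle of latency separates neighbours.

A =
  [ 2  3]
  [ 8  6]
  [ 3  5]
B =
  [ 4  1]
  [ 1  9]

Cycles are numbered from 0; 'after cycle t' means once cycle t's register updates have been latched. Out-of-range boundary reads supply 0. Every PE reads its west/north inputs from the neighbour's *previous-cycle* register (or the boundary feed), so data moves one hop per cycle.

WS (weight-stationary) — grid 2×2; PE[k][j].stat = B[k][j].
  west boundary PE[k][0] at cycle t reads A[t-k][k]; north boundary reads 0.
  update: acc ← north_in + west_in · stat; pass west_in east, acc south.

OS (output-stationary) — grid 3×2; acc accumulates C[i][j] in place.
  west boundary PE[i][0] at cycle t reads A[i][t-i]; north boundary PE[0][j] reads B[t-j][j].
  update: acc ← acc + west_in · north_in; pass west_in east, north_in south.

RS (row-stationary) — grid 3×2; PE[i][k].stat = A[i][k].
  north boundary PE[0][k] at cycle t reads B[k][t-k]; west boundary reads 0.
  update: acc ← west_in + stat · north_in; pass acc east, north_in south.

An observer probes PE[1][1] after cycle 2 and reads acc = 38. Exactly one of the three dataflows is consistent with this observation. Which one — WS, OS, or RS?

dataflow = RS

Under WS (2×2), PE[1][1]:
  t=0 PE[1][1]: acc=0 h=0 v=0
  t=1 PE[1][1]: acc=0 h=0 v=0
  t=2 PE[1][1]: acc=29 h=3 v=29
Under OS (3×2), PE[1][1]:
  t=0 PE[1][1]: acc=0 h=0 v=0
  t=1 PE[1][1]: acc=0 h=0 v=0
  t=2 PE[1][1]: acc=8 h=8 v=1
Under RS (3×2), PE[1][1]:
  t=0 PE[1][1]: acc=0 h=0 v=0
  t=1 PE[1][1]: acc=0 h=0 v=0
  t=2 PE[1][1]: acc=38 h=38 v=1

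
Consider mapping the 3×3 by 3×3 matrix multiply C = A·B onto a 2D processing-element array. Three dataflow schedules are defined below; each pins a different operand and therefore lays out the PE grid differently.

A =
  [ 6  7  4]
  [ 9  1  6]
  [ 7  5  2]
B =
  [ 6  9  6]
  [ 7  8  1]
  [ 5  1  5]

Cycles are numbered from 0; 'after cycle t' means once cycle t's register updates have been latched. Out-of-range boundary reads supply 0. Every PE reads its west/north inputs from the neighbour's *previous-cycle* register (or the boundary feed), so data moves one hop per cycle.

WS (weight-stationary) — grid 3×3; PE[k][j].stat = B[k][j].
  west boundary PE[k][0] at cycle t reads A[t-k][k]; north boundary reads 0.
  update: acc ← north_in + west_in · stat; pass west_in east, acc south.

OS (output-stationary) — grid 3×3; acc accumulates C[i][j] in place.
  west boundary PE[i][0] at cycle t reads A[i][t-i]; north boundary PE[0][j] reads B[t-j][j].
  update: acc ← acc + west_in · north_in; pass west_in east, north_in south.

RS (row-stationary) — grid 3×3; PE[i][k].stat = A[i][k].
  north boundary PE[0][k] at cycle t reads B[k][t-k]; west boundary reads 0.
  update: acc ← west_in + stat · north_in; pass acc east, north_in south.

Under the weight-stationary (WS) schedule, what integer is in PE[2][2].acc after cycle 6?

WS (3×3). Following PE[2][2] plus its west/north inputs:
  cycle 0: PE[1][2] → acc 0, east 0, south 0
  cycle 0: PE[2][1] → acc 0, east 0, south 0
  cycle 0: PE[2][2] → acc 0, east 0, south 0
  cycle 1: PE[1][2] → acc 0, east 0, south 0
  cycle 1: PE[2][1] → acc 0, east 0, south 0
  cycle 1: PE[2][2] → acc 0, east 0, south 0
  cycle 2: PE[1][2] → acc 0, east 0, south 0
  cycle 2: PE[2][1] → acc 0, east 0, south 0
  cycle 2: PE[2][2] → acc 0, east 0, south 0
  cycle 3: PE[1][2] → acc 43, east 7, south 43
  cycle 3: PE[2][1] → acc 114, east 4, south 114
  cycle 3: PE[2][2] → acc 0, east 0, south 0
  cycle 4: PE[1][2] → acc 55, east 1, south 55
  cycle 4: PE[2][1] → acc 95, east 6, south 95
  cycle 4: PE[2][2] → acc 63, east 4, south 63
  cycle 5: PE[1][2] → acc 47, east 5, south 47
  cycle 5: PE[2][1] → acc 105, east 2, south 105
  cycle 5: PE[2][2] → acc 85, east 6, south 85
  cycle 6: PE[1][2] → acc 0, east 0, south 0
  cycle 6: PE[2][1] → acc 0, east 0, south 0
  cycle 6: PE[2][2] → acc 57, east 2, south 57

PE[2][2].acc = 57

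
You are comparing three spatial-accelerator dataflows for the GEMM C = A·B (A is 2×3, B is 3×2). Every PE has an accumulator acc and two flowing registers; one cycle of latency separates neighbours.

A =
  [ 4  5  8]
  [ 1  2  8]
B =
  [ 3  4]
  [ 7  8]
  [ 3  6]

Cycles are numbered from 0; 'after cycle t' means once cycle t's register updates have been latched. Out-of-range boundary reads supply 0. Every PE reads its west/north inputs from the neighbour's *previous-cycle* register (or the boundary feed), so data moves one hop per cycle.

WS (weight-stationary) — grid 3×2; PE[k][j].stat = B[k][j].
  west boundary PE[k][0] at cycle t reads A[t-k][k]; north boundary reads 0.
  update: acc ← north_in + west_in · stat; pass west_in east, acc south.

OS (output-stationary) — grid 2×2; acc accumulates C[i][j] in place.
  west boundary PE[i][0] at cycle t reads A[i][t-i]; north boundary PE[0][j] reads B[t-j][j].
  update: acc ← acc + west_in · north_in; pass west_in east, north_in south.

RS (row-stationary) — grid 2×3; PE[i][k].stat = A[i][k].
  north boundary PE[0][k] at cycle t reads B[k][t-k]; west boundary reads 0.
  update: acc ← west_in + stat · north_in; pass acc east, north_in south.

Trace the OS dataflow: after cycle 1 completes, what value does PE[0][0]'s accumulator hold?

PE[0][0].acc = 47

Tracing OS — 2×2 array, target PE[0][0]:
  step 0 · PE0,0: acc=12; fwd→4 fwd↓3
  step 1 · PE0,0: acc=47; fwd→5 fwd↓7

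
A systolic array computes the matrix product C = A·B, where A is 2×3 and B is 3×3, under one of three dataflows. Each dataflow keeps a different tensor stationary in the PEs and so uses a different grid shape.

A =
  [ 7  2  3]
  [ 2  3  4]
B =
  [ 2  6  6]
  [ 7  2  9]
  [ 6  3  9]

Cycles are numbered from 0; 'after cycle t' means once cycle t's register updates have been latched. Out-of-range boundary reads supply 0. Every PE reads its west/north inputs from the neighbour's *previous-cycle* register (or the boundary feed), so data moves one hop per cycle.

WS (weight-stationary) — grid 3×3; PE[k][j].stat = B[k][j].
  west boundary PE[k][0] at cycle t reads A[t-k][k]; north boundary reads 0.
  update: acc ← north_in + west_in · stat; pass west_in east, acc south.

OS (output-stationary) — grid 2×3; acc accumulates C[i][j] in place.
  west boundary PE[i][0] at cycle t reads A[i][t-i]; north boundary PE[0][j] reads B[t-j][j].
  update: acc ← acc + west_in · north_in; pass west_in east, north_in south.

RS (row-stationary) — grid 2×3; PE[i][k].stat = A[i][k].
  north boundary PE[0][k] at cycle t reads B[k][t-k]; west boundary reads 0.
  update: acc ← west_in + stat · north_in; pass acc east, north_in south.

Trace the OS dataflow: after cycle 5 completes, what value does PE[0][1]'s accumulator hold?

OS on a 2×3 grid — tracing PE[0][1] and its feeders:
  [0] (0,0) acc=14 (h:7 v:2)
  [0] (0,1) acc=0 (h:0 v:0)
  [1] (0,0) acc=28 (h:2 v:7)
  [1] (0,1) acc=42 (h:7 v:6)
  [2] (0,0) acc=46 (h:3 v:6)
  [2] (0,1) acc=46 (h:2 v:2)
  [3] (0,0) acc=46 (h:0 v:0)
  [3] (0,1) acc=55 (h:3 v:3)
  [4] (0,0) acc=46 (h:0 v:0)
  [4] (0,1) acc=55 (h:0 v:0)
  [5] (0,0) acc=46 (h:0 v:0)
  [5] (0,1) acc=55 (h:0 v:0)

PE[0][1].acc = 55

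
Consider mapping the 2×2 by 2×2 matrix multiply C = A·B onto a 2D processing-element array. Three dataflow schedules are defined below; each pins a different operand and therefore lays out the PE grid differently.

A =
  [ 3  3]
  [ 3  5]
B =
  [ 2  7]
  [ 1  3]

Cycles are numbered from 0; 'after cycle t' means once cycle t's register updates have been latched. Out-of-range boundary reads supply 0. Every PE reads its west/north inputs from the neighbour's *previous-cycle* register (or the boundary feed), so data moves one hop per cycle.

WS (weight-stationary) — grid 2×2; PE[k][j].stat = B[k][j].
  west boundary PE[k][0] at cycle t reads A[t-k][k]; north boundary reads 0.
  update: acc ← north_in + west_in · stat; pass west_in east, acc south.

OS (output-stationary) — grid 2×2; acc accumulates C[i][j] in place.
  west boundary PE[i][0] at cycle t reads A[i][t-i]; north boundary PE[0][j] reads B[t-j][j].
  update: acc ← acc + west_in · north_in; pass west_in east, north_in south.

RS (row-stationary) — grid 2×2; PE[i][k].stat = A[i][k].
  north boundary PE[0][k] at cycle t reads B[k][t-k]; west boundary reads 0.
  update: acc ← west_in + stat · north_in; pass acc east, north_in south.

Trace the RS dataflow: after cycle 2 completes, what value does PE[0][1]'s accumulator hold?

PE[0][1].acc = 30

Tracing RS — 2×2 array, target PE[0][1]:
  @0  [0,0]  acc 6  |  →6  ↓2
  @0  [0,1]  acc 0  |  →0  ↓0
  @1  [0,0]  acc 21  |  →21  ↓7
  @1  [0,1]  acc 9  |  →9  ↓1
  @2  [0,0]  acc 0  |  →0  ↓0
  @2  [0,1]  acc 30  |  →30  ↓3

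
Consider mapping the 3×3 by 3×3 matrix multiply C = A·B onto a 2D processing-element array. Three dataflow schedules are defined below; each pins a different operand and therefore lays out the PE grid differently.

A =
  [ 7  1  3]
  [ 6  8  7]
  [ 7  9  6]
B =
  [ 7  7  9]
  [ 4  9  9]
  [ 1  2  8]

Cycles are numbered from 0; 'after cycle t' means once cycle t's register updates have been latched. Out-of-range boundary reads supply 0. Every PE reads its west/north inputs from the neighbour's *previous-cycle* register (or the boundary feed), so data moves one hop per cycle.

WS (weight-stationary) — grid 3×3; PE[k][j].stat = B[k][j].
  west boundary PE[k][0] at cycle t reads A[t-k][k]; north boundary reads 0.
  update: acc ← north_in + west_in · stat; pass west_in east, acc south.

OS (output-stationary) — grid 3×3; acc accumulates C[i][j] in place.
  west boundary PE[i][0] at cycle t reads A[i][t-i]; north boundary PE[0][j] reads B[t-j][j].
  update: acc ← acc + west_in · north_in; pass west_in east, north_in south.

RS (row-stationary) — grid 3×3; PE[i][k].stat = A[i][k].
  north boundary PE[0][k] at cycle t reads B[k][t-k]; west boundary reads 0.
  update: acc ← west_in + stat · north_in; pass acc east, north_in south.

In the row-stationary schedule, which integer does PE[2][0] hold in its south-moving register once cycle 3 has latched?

register = 7

RS (3×3). Following PE[2][0] plus its west/north inputs:
  step 0 · PE1,0: acc=0; fwd→0 fwd↓0
  step 0 · PE2,0: acc=0; fwd→0 fwd↓0
  step 1 · PE1,0: acc=42; fwd→42 fwd↓7
  step 1 · PE2,0: acc=0; fwd→0 fwd↓0
  step 2 · PE1,0: acc=42; fwd→42 fwd↓7
  step 2 · PE2,0: acc=49; fwd→49 fwd↓7
  step 3 · PE1,0: acc=54; fwd→54 fwd↓9
  step 3 · PE2,0: acc=49; fwd→49 fwd↓7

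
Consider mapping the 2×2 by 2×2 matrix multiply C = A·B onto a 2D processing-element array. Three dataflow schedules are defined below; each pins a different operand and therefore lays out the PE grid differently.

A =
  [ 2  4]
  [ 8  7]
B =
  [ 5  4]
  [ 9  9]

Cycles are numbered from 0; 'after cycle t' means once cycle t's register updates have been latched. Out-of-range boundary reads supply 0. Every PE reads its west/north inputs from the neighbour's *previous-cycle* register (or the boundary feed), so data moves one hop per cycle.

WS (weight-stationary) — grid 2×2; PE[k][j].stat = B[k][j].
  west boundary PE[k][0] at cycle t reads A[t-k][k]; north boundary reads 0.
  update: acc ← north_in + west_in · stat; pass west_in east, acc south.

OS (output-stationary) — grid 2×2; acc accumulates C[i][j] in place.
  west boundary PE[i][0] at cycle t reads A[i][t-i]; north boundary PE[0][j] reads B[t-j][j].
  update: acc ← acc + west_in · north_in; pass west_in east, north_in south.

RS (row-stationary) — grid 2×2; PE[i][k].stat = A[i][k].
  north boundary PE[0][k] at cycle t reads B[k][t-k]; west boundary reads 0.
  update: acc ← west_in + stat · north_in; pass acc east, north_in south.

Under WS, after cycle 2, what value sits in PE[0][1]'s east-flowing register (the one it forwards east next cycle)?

register = 8

WS on a 2×2 grid — tracing PE[0][1] and its feeders:
  @0  [0,0]  acc 10  |  →2  ↓10
  @0  [0,1]  acc 0  |  →0  ↓0
  @1  [0,0]  acc 40  |  →8  ↓40
  @1  [0,1]  acc 8  |  →2  ↓8
  @2  [0,0]  acc 0  |  →0  ↓0
  @2  [0,1]  acc 32  |  →8  ↓32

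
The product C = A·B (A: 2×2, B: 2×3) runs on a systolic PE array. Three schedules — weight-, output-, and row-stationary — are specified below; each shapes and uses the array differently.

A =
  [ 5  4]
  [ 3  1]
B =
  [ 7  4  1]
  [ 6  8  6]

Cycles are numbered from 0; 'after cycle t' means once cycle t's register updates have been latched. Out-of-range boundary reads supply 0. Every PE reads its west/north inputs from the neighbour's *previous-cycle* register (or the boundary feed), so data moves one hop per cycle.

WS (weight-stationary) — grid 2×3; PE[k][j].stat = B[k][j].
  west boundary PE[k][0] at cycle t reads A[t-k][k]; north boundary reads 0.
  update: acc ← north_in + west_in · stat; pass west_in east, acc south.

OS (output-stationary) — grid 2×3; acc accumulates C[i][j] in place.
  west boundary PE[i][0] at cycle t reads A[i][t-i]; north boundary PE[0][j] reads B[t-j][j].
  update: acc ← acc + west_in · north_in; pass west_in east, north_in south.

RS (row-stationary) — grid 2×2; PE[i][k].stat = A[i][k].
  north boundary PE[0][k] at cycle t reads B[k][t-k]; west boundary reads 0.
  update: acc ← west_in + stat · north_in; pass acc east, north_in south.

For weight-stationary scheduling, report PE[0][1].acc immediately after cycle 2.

WS 2×3: PE[0][1] cycle-by-cycle (with neighbour feeds):
  step 0 · PE0,0: acc=35; fwd→5 fwd↓35
  step 0 · PE0,1: acc=0; fwd→0 fwd↓0
  step 1 · PE0,0: acc=21; fwd→3 fwd↓21
  step 1 · PE0,1: acc=20; fwd→5 fwd↓20
  step 2 · PE0,0: acc=0; fwd→0 fwd↓0
  step 2 · PE0,1: acc=12; fwd→3 fwd↓12

PE[0][1].acc = 12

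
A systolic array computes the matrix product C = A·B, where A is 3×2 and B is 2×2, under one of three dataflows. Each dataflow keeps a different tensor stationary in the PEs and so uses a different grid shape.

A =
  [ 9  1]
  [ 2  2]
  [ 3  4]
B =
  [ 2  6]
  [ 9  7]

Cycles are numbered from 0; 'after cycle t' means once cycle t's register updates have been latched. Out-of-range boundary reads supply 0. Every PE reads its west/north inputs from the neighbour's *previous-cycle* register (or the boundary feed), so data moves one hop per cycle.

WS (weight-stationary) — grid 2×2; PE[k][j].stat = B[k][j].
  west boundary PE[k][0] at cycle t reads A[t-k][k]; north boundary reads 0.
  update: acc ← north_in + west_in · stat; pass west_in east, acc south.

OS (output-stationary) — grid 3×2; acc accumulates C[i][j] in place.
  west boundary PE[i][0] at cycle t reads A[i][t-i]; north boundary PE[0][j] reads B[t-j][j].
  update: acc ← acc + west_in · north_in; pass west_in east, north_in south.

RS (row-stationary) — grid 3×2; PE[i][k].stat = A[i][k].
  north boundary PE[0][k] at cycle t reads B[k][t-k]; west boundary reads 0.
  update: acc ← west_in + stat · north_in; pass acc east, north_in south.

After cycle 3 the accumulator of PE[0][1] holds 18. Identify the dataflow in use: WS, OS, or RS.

— WS: 2×2; PE[0][1] trace:
  t=0 PE[0][1]: acc=0 h=0 v=0
  t=1 PE[0][1]: acc=54 h=9 v=54
  t=2 PE[0][1]: acc=12 h=2 v=12
  t=3 PE[0][1]: acc=18 h=3 v=18
— OS: 3×2; PE[0][1] trace:
  t=0 PE[0][1]: acc=0 h=0 v=0
  t=1 PE[0][1]: acc=54 h=9 v=6
  t=2 PE[0][1]: acc=61 h=1 v=7
  t=3 PE[0][1]: acc=61 h=0 v=0
— RS: 3×2; PE[0][1] trace:
  t=0 PE[0][1]: acc=0 h=0 v=0
  t=1 PE[0][1]: acc=27 h=27 v=9
  t=2 PE[0][1]: acc=61 h=61 v=7
  t=3 PE[0][1]: acc=0 h=0 v=0

dataflow = WS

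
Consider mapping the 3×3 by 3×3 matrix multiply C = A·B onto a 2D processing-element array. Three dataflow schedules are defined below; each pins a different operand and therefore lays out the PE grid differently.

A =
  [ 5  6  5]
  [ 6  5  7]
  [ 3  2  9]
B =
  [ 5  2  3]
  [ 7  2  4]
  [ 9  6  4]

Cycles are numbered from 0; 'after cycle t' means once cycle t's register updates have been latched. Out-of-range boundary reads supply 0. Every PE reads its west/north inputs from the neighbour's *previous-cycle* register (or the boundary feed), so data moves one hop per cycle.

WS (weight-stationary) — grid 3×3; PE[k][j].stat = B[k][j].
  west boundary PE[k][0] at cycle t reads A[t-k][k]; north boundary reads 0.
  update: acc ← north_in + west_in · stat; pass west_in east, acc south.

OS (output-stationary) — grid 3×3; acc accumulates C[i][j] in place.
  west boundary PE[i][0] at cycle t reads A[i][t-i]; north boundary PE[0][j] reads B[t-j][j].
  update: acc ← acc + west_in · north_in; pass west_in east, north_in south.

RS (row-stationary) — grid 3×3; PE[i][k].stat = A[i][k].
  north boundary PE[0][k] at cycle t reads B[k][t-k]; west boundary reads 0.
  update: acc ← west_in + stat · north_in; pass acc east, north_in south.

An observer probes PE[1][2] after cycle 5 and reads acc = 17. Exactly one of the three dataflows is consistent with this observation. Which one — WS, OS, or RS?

dataflow = WS

WS [3×3] PE[1][2] across cycles:
  cycle 0: PE[1][2] → acc 0, east 0, south 0
  cycle 1: PE[1][2] → acc 0, east 0, south 0
  cycle 2: PE[1][2] → acc 0, east 0, south 0
  cycle 3: PE[1][2] → acc 39, east 6, south 39
  cycle 4: PE[1][2] → acc 38, east 5, south 38
  cycle 5: PE[1][2] → acc 17, east 2, south 17
OS [3×3] PE[1][2] across cycles:
  cycle 0: PE[1][2] → acc 0, east 0, south 0
  cycle 1: PE[1][2] → acc 0, east 0, south 0
  cycle 2: PE[1][2] → acc 0, east 0, south 0
  cycle 3: PE[1][2] → acc 18, east 6, south 3
  cycle 4: PE[1][2] → acc 38, east 5, south 4
  cycle 5: PE[1][2] → acc 66, east 7, south 4
RS [3×3] PE[1][2] across cycles:
  cycle 0: PE[1][2] → acc 0, east 0, south 0
  cycle 1: PE[1][2] → acc 0, east 0, south 0
  cycle 2: PE[1][2] → acc 0, east 0, south 0
  cycle 3: PE[1][2] → acc 128, east 128, south 9
  cycle 4: PE[1][2] → acc 64, east 64, south 6
  cycle 5: PE[1][2] → acc 66, east 66, south 4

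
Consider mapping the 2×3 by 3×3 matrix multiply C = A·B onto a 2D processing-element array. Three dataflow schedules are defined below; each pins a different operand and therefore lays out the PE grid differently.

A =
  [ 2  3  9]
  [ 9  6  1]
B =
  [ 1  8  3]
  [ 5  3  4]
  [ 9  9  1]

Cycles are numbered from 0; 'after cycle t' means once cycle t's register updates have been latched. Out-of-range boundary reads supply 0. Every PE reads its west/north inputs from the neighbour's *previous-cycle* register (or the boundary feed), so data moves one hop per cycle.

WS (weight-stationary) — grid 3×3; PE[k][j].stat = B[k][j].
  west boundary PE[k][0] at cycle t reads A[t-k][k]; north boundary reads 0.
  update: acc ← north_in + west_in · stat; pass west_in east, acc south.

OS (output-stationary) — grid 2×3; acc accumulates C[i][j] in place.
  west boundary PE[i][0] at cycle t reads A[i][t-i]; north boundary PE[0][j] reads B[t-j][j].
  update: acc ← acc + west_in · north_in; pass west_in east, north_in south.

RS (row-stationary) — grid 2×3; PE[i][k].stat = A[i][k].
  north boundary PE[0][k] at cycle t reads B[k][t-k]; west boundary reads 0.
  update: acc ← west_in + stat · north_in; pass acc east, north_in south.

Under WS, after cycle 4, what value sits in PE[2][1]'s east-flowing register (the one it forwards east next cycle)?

register = 1

Tracing WS — 3×3 array, target PE[2][1]:
  0: (1,1).acc=0  regs=<0,0>
  0: (2,0).acc=0  regs=<0,0>
  0: (2,1).acc=0  regs=<0,0>
  1: (1,1).acc=0  regs=<0,0>
  1: (2,0).acc=0  regs=<0,0>
  1: (2,1).acc=0  regs=<0,0>
  2: (1,1).acc=25  regs=<3,25>
  2: (2,0).acc=98  regs=<9,98>
  2: (2,1).acc=0  regs=<0,0>
  3: (1,1).acc=90  regs=<6,90>
  3: (2,0).acc=48  regs=<1,48>
  3: (2,1).acc=106  regs=<9,106>
  4: (1,1).acc=0  regs=<0,0>
  4: (2,0).acc=0  regs=<0,0>
  4: (2,1).acc=99  regs=<1,99>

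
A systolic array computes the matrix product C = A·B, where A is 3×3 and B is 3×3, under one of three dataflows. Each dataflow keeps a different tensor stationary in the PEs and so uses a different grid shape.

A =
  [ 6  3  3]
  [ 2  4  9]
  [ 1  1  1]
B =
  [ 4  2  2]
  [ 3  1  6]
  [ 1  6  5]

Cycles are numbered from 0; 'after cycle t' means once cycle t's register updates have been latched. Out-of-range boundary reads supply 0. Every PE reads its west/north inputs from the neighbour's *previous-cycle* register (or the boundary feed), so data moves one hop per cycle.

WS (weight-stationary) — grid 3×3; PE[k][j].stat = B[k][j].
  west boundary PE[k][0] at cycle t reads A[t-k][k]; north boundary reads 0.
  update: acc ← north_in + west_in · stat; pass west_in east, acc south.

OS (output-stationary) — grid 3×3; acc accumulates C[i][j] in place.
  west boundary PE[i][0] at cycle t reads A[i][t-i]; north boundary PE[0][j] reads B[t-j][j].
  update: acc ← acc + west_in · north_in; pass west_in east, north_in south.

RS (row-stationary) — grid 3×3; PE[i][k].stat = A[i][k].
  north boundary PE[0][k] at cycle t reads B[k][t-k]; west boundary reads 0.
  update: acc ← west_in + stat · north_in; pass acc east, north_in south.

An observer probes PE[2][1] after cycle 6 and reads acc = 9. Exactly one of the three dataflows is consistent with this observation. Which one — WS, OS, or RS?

dataflow = OS

WS (3×3 grid), PE[2][1]:
  c0 r2c1: 0 / 0 / 0
  c1 r2c1: 0 / 0 / 0
  c2 r2c1: 0 / 0 / 0
  c3 r2c1: 33 / 3 / 33
  c4 r2c1: 62 / 9 / 62
  c5 r2c1: 9 / 1 / 9
  c6 r2c1: 0 / 0 / 0
OS (3×3 grid), PE[2][1]:
  c0 r2c1: 0 / 0 / 0
  c1 r2c1: 0 / 0 / 0
  c2 r2c1: 0 / 0 / 0
  c3 r2c1: 2 / 1 / 2
  c4 r2c1: 3 / 1 / 1
  c5 r2c1: 9 / 1 / 6
  c6 r2c1: 9 / 0 / 0
RS (3×3 grid), PE[2][1]:
  c0 r2c1: 0 / 0 / 0
  c1 r2c1: 0 / 0 / 0
  c2 r2c1: 0 / 0 / 0
  c3 r2c1: 7 / 7 / 3
  c4 r2c1: 3 / 3 / 1
  c5 r2c1: 8 / 8 / 6
  c6 r2c1: 0 / 0 / 0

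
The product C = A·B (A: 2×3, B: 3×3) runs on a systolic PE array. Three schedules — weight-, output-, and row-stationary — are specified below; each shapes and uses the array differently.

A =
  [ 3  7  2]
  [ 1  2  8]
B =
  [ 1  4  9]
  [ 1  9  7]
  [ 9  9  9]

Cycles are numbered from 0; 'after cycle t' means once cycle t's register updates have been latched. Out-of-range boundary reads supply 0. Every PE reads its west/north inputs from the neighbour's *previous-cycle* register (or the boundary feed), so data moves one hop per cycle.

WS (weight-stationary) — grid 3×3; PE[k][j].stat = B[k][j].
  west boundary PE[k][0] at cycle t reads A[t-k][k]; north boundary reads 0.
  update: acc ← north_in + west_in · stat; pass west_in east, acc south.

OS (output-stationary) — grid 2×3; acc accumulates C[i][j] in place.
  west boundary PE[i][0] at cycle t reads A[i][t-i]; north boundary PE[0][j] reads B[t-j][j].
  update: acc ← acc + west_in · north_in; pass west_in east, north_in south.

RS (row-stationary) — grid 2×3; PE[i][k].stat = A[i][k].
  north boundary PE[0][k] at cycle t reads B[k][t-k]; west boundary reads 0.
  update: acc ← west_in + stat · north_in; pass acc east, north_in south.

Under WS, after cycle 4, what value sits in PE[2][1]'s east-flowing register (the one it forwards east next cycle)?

WS on a 3×3 grid — tracing PE[2][1] and its feeders:
  after 0 — PE[1][1] acc=0, pass-E 0, pass-S 0
  after 0 — PE[2][0] acc=0, pass-E 0, pass-S 0
  after 0 — PE[2][1] acc=0, pass-E 0, pass-S 0
  after 1 — PE[1][1] acc=0, pass-E 0, pass-S 0
  after 1 — PE[2][0] acc=0, pass-E 0, pass-S 0
  after 1 — PE[2][1] acc=0, pass-E 0, pass-S 0
  after 2 — PE[1][1] acc=75, pass-E 7, pass-S 75
  after 2 — PE[2][0] acc=28, pass-E 2, pass-S 28
  after 2 — PE[2][1] acc=0, pass-E 0, pass-S 0
  after 3 — PE[1][1] acc=22, pass-E 2, pass-S 22
  after 3 — PE[2][0] acc=75, pass-E 8, pass-S 75
  after 3 — PE[2][1] acc=93, pass-E 2, pass-S 93
  after 4 — PE[1][1] acc=0, pass-E 0, pass-S 0
  after 4 — PE[2][0] acc=0, pass-E 0, pass-S 0
  after 4 — PE[2][1] acc=94, pass-E 8, pass-S 94

register = 8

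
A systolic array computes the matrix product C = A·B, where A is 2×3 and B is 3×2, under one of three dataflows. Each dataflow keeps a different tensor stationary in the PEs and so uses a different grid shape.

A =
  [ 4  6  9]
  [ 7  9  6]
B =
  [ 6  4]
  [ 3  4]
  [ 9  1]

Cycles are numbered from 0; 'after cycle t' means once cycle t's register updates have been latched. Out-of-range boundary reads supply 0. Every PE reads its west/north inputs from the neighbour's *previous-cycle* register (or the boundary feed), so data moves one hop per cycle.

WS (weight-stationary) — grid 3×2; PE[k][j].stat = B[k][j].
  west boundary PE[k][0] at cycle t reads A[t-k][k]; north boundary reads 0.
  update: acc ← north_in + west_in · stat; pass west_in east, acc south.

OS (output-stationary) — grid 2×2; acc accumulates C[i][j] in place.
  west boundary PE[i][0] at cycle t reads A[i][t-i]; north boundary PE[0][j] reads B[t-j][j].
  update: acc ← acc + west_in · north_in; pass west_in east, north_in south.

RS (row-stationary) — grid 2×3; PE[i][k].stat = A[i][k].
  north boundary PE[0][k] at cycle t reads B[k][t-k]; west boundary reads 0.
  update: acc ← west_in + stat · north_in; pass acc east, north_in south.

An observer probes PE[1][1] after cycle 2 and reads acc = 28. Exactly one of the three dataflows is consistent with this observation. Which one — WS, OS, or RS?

dataflow = OS

WS (3×2 grid), PE[1][1]:
  after 0 — PE[1][1] acc=0, pass-E 0, pass-S 0
  after 1 — PE[1][1] acc=0, pass-E 0, pass-S 0
  after 2 — PE[1][1] acc=40, pass-E 6, pass-S 40
OS (2×2 grid), PE[1][1]:
  after 0 — PE[1][1] acc=0, pass-E 0, pass-S 0
  after 1 — PE[1][1] acc=0, pass-E 0, pass-S 0
  after 2 — PE[1][1] acc=28, pass-E 7, pass-S 4
RS (2×3 grid), PE[1][1]:
  after 0 — PE[1][1] acc=0, pass-E 0, pass-S 0
  after 1 — PE[1][1] acc=0, pass-E 0, pass-S 0
  after 2 — PE[1][1] acc=69, pass-E 69, pass-S 3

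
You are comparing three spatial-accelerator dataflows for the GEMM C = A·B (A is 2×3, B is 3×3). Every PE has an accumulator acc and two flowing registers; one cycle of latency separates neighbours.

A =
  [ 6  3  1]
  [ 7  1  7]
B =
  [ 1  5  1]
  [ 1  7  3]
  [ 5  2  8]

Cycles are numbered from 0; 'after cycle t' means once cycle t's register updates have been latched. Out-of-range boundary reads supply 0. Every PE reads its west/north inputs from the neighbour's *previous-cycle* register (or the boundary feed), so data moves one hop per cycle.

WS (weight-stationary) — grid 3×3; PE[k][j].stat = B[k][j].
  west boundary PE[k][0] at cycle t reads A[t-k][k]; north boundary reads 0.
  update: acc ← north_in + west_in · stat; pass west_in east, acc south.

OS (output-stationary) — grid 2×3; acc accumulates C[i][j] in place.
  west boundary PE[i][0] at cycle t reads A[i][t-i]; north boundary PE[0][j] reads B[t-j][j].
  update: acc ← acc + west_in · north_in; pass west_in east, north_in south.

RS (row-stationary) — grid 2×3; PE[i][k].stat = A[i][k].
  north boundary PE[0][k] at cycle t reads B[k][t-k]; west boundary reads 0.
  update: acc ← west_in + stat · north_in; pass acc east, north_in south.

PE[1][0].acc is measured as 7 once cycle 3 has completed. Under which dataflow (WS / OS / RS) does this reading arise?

WS (3×3 grid), PE[1][0]:
  c0 r1c0: 0 / 0 / 0
  c1 r1c0: 9 / 3 / 9
  c2 r1c0: 8 / 1 / 8
  c3 r1c0: 0 / 0 / 0
OS (2×3 grid), PE[1][0]:
  c0 r1c0: 0 / 0 / 0
  c1 r1c0: 7 / 7 / 1
  c2 r1c0: 8 / 1 / 1
  c3 r1c0: 43 / 7 / 5
RS (2×3 grid), PE[1][0]:
  c0 r1c0: 0 / 0 / 0
  c1 r1c0: 7 / 7 / 1
  c2 r1c0: 35 / 35 / 5
  c3 r1c0: 7 / 7 / 1

dataflow = RS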